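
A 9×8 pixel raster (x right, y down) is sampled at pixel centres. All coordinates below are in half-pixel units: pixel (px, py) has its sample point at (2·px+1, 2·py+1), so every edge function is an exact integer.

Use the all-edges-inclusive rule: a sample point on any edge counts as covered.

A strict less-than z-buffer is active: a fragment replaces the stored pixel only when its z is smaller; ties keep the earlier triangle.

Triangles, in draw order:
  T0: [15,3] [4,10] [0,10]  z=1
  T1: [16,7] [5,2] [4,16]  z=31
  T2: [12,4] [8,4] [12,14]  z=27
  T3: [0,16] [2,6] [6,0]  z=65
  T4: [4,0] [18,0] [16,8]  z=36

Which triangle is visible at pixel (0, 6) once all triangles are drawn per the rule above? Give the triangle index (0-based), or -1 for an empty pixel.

T0:
  2·area = 28
  edge (15, 3)→(4, 10): d=(-11,7) inclusive
  edge (4, 10)→(0, 10): d=(-4,0) inclusive
  edge (0, 10)→(15, 3): d=(15,-7) inclusive
    (7,1)@(15, 3): e=[0,28,0] → #  [on edge]
    (8,1)@(17, 3): e=[-14,28,14] → ·
    (5,2)@(11, 5): e=[6,20,2] → #
    (6,2)@(13, 5): e=[-8,20,16] → ·
    (7,2)@(15, 5): e=[-22,20,30] → ·
    (3,3)@(7, 7): e=[12,12,4] → #
    (4,3)@(9, 7): e=[-2,12,18] → ·
    (5,3)@(11, 7): e=[-16,12,32] → ·
    (1,4)@(3, 9): e=[18,4,6] → #
    (2,4)@(5, 9): e=[4,4,20] → #
    (3,4)@(7, 9): e=[-10,4,34] → ·
    (1,5)@(3, 11): e=[-4,-4,36] → ·
  covered (5 px):
    · · · · · · · · ·
    · · · · · · · # ·
    · · · · · # · · ·
    · · · # · · · · ·
    · # # · · · · · ·
    · · · · · · · · ·
    · · · · · · · · ·
    · · · · · · · · ·
T1:
  2·area = 159  (B↔C swapped to make it positive)
  edge (16, 7)→(4, 16): d=(-12,9) inclusive
  edge (4, 16)→(5, 2): d=(1,-14) inclusive
  edge (5, 2)→(16, 7): d=(11,5) inclusive
    (2,1)@(5, 3): e=[147,1,11] → #
    (3,1)@(7, 3): e=[129,29,1] → #
    (4,1)@(9, 3): e=[111,57,-9] → ·
    (2,2)@(5, 5): e=[123,3,33] → #
    (4,2)@(9, 5): e=[87,59,13] → #
    (5,2)@(11, 5): e=[69,87,3] → #
    (6,2)@(13, 5): e=[51,115,-7] → ·
    (2,3)@(5, 7): e=[99,5,55] → #
    (6,3)@(13, 7): e=[27,117,15] → #
    (7,3)@(15, 7): e=[9,145,5] → #
    (8,3)@(17, 7): e=[-9,173,-5] → ·
    (2,4)@(5, 9): e=[75,7,77] → #
  covered (23 px):
    · · · · · · · · ·
    · · # # · · · · ·
    · · # # # # · · ·
    · · # # # # # # ·
    · · # # # # # · ·
    · · # # # · · · ·
    · · # # · · · · ·
    · · # · · · · · ·
T2:
  2·area = 40  (B↔C swapped to make it positive)
  edge (12, 4)→(12, 14): d=(0,10) inclusive
  edge (12, 14)→(8, 4): d=(-4,-10) inclusive
  edge (8, 4)→(12, 4): d=(4,0) inclusive
    (4,2)@(9, 5): e=[30,6,4] → #
    (5,2)@(11, 5): e=[10,26,4] → #
    (6,2)@(13, 5): e=[-10,46,4] → ·
    (4,3)@(9, 7): e=[30,-2,12] → ·
    (5,3)@(11, 7): e=[10,18,12] → #
    (6,3)@(13, 7): e=[-10,38,12] → ·
    (5,4)@(11, 9): e=[10,10,20] → #
    (6,4)@(13, 9): e=[-10,30,20] → ·
    (5,5)@(11, 11): e=[10,2,28] → #
    (6,5)@(13, 11): e=[-10,22,28] → ·
    (5,6)@(11, 13): e=[10,-6,36] → ·
  covered (5 px):
    · · · · · · · · ·
    · · · · · · · · ·
    · · · · # # · · ·
    · · · · · # · · ·
    · · · · · # · · ·
    · · · · · # · · ·
    · · · · · · · · ·
    · · · · · · · · ·
T3:
  2·area = 28
  edge (0, 16)→(2, 6): d=(2,-10) inclusive
  edge (2, 6)→(6, 0): d=(4,-6) inclusive
  edge (6, 0)→(0, 16): d=(-6,16) inclusive
    (1,0)@(3, 1): e=[0,-14,42] → ·  [on edge]
    (1,2)@(3, 5): e=[8,2,18] → #
    (2,2)@(5, 5): e=[28,14,-14] → ·
    (1,3)@(3, 7): e=[12,10,6] → #
    (2,3)@(5, 7): e=[32,22,-26] → ·
    (1,4)@(3, 9): e=[16,18,-6] → ·
    (0,5)@(1, 11): e=[0,14,14] → #  [on edge]
    (1,5)@(3, 11): e=[20,26,-18] → ·
    (0,6)@(1, 13): e=[4,22,2] → #
    (1,6)@(3, 13): e=[24,34,-30] → ·
    (0,7)@(1, 15): e=[8,30,-10] → ·
  covered (4 px):
    · · · · · · · · ·
    · · · · · · · · ·
    · # · · · · · · ·
    · # · · · · · · ·
    · · · · · · · · ·
    # · · · · · · · ·
    # · · · · · · · ·
    · · · · · · · · ·
T4:
  2·area = 112
  edge (4, 0)→(18, 0): d=(14,0) inclusive
  edge (18, 0)→(16, 8): d=(-2,8) inclusive
  edge (16, 8)→(4, 0): d=(-12,-8) inclusive
    (3,0)@(7, 1): e=[14,86,12] → #
    (4,0)@(9, 1): e=[14,70,28] → #
    (5,0)@(11, 1): e=[14,54,44] → #
    (6,0)@(13, 1): e=[14,38,60] → #
    (7,0)@(15, 1): e=[14,22,76] → #
    (8,0)@(17, 1): e=[14,6,92] → #
    (3,1)@(7, 3): e=[42,82,-12] → ·
    (4,1)@(9, 3): e=[42,66,4] → #
    (4,2)@(9, 5): e=[70,62,-20] → ·
    (5,2)@(11, 5): e=[70,46,-4] → ·
    (6,2)@(13, 5): e=[70,30,12] → #
    (8,2)@(17, 5): e=[70,-2,44] → ·
  covered (14 px):
    · · · # # # # # #
    · · · · # # # # #
    · · · · · · # # ·
    · · · · · · · # ·
    · · · · · · · · ·
    · · · · · · · · ·
    · · · · · · · · ·
    · · · · · · · · ·

Z-buffer (winner per pixel, '.' = empty):
  . . . 4 4 4 4 4 4
  . . 1 1 4 4 4 0 4
  . 3 1 1 2 0 4 4 .
  . 3 1 0 1 2 1 1 .
  . 0 0 1 1 2 1 . .
  3 . 1 1 1 2 . . .
  3 . 1 1 . . . . .
  . . 1 . . . . . .

Answer: 3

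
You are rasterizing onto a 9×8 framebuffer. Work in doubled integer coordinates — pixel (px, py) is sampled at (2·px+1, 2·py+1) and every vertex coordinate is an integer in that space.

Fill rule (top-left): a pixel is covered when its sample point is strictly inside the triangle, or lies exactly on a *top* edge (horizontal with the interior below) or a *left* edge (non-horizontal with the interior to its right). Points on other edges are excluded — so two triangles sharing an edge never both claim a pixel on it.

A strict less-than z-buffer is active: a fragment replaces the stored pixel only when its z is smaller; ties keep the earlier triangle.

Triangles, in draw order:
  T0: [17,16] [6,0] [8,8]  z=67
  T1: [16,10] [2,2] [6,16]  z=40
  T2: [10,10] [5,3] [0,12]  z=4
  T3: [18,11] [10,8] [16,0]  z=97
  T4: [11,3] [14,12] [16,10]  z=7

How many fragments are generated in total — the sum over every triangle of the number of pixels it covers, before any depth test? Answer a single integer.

T0:
  2·area = 56  (B↔C swapped to make it positive)
  edge (17, 16)→(8, 8): d=(-9,-8) top-left  bias=+0
  edge (8, 8)→(6, 0): d=(-2,-8) top-left  bias=+0
  edge (6, 0)→(17, 16): d=(11,16) right/bottom  bias=-1
    (3,1)@(7, 3): e=[37,2,17] → X
    (4,1)@(9, 3): e=[53,18,-15] → .
    (3,2)@(7, 5): e=[19,-2,39] → .
    (4,2)@(9, 5): e=[35,14,7] → X
    (5,2)@(11, 5): e=[51,30,-25] → .
    (4,3)@(9, 7): e=[17,10,29] → X
    (5,3)@(11, 7): e=[33,26,-3] → .
    (4,4)@(9, 9): e=[-1,6,51] → .
    (5,4)@(11, 9): e=[15,22,19] → X
    (6,4)@(13, 9): e=[31,38,-13] → .
    (5,5)@(11, 11): e=[-3,18,41] → .
    (6,5)@(13, 11): e=[13,34,9] → X
  covered (5 px):
    . . . . . . . . .
    . . . X . . . . .
    . . . . X . . . .
    . . . . X . . . .
    . . . . . X . . .
    . . . . . . X . .
    . . . . . . . . .
    . . . . . . . . .
T1:
  2·area = 164  (B↔C swapped to make it positive)
  edge (16, 10)→(6, 16): d=(-10,6) right/bottom  bias=-1
  edge (6, 16)→(2, 2): d=(-4,-14) top-left  bias=+0
  edge (2, 2)→(16, 10): d=(14,8) right/bottom  bias=-1
    (1,1)@(3, 3): e=[148,10,6] → X
    (2,1)@(5, 3): e=[136,38,-10] → .
    (1,2)@(3, 5): e=[128,2,34] → X
    (2,2)@(5, 5): e=[116,30,18] → X
    (3,2)@(7, 5): e=[104,58,2] → X
    (4,2)@(9, 5): e=[92,86,-14] → .
    (1,3)@(3, 7): e=[108,-6,62] → .
    (2,3)@(5, 7): e=[96,22,46] → X
    (4,3)@(9, 7): e=[72,78,14] → X
    (5,3)@(11, 7): e=[60,106,-2] → .
    (2,4)@(5, 9): e=[76,14,74] → X
    (5,4)@(11, 9): e=[40,98,26] → X
    (5,6)@(11, 13): e=[0,82,82] → .  [on edge]
  covered (20 px):
    . . . . . . . . .
    . X . . . . . . .
    . X X X . . . . .
    . . X X X . . . .
    . . X X X X X . .
    . . X X X X X . .
    . . . X X . . . .
    . . . X . . . . .
T2:
  2·area = 80  (B↔C swapped to make it positive)
  edge (10, 10)→(0, 12): d=(-10,2) right/bottom  bias=-1
  edge (0, 12)→(5, 3): d=(5,-9) top-left  bias=+0
  edge (5, 3)→(10, 10): d=(5,7) right/bottom  bias=-1
    (2,1)@(5, 3): e=[80,0,0] → .  [on edge]
    (2,2)@(5, 5): e=[60,10,10] → X
    (3,2)@(7, 5): e=[56,28,-4] → .
    (1,3)@(3, 7): e=[44,2,34] → X
    (3,3)@(7, 7): e=[36,38,6] → X
    (4,3)@(9, 7): e=[32,56,-8] → .
    (1,4)@(3, 9): e=[24,12,44] → X
    (4,4)@(9, 9): e=[12,66,2] → X
    (5,4)@(11, 9): e=[8,84,-12] → .
    (7,4)@(15, 9): e=[0,120,-40] → .  [on edge]
    (0,5)@(1, 11): e=[8,4,68] → X
    (2,5)@(5, 11): e=[0,40,40] → .  [on edge]
  covered (10 px):
    . . . . . . . . .
    . . . . . . . . .
    . . X . . . . . .
    . X X X . . . . .
    . X X X X . . . .
    X X . . . . . . .
    . . . . . . . . .
    . . . . . . . . .
T3:
  2·area = 82
  edge (18, 11)→(10, 8): d=(-8,-3) top-left  bias=+0
  edge (10, 8)→(16, 0): d=(6,-8) top-left  bias=+0
  edge (16, 0)→(18, 11): d=(2,11) right/bottom  bias=-1
    (7,1)@(15, 3): e=[55,10,17] → X
    (8,1)@(17, 3): e=[61,26,-5] → .
    (6,2)@(13, 5): e=[33,6,43] → X
    (8,2)@(17, 5): e=[45,38,-1] → .
    (5,3)@(11, 7): e=[11,2,69] → X
    (8,3)@(17, 7): e=[29,50,3] → X
    (5,4)@(11, 9): e=[-5,14,73] → .
    (6,4)@(13, 9): e=[1,30,51] → X
    (6,5)@(13, 11): e=[-15,42,55] → .
    (7,5)@(15, 11): e=[-9,58,33] → .
    (8,5)@(17, 11): e=[-3,74,11] → .
  covered (10 px):
    . . . . . . . . .
    . . . . . . . X .
    . . . . . . X X .
    . . . . . X X X X
    . . . . . . X X X
    . . . . . . . . .
    . . . . . . . . .
    . . . . . . . . .
T4:
  2·area = 24  (B↔C swapped to make it positive)
  edge (11, 3)→(16, 10): d=(5,7) right/bottom  bias=-1
  edge (16, 10)→(14, 12): d=(-2,2) right/bottom  bias=-1
  edge (14, 12)→(11, 3): d=(-3,-9) top-left  bias=+0
    (5,1)@(11, 3): e=[0,24,0] → .  [on edge]
    (6,3)@(13, 7): e=[6,12,6] → X
    (7,3)@(15, 7): e=[-8,8,24] → .
    (6,4)@(13, 9): e=[16,8,0] → X  [on edge]
    (7,4)@(15, 9): e=[2,4,18] → X
    (8,4)@(17, 9): e=[-12,0,36] → .  [on edge]
    (6,5)@(13, 11): e=[26,4,-6] → .
    (7,5)@(15, 11): e=[12,0,12] → .  [on edge]
    (6,6)@(13, 13): e=[36,0,-12] → .  [on edge]
    (5,7)@(11, 15): e=[60,0,-36] → .  [on edge]
    (7,7)@(15, 15): e=[32,-8,0] → .  [on edge]
  covered (3 px):
    . . . . . . . . .
    . . . . . . . . .
    . . . . . . . . .
    . . . . . . X . .
    . . . . . . X X .
    . . . . . . . . .
    . . . . . . . . .
    . . . . . . . . .

Answer: 48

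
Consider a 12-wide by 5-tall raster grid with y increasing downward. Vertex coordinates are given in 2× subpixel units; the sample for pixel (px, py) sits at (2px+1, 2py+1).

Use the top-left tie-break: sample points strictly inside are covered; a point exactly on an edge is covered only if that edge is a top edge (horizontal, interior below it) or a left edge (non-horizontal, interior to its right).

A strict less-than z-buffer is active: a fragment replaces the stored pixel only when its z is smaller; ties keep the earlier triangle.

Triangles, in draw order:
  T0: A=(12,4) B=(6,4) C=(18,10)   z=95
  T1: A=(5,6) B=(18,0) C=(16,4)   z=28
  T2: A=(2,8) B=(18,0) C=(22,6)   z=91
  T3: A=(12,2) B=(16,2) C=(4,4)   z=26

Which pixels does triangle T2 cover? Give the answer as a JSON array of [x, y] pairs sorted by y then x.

T0:
  2·area = 36  (B↔C swapped to make it positive)
  edge (12, 4)→(18, 10): d=(6,6) right/bottom  bias=-1
  edge (18, 10)→(6, 4): d=(-12,-6) top-left  bias=+0
  edge (6, 4)→(12, 4): d=(6,0) top-left  bias=+0
    (4,0)@(9, 1): e=[0,54,-18] → ·  [on edge]
    (5,1)@(11, 3): e=[0,42,-6] → ·  [on edge]
    (4,2)@(9, 5): e=[24,6,6] → █
    (5,2)@(11, 5): e=[12,18,6] → █
    (6,2)@(13, 5): e=[0,30,6] → ·  [on edge]
    (4,3)@(9, 7): e=[36,-18,18] → ·
    (5,3)@(11, 7): e=[24,-6,18] → ·
    (6,3)@(13, 7): e=[12,6,18] → █
    (7,3)@(15, 7): e=[0,18,18] → ·  [on edge]
    (6,4)@(13, 9): e=[24,-18,30] → ·
    (8,4)@(17, 9): e=[0,6,30] → ·  [on edge]
  covered (3 px):
    · · · · · · · · · · · ·
    · · · · · · · · · · · ·
    · · · · █ █ · · · · · ·
    · · · · · · █ · · · · ·
    · · · · · · · · · · · ·
T1:
  2·area = 40
  edge (5, 6)→(18, 0): d=(13,-6) top-left  bias=+0
  edge (18, 0)→(16, 4): d=(-2,4) right/bottom  bias=-1
  edge (16, 4)→(5, 6): d=(-11,2) right/bottom  bias=-1
    (8,0)@(17, 1): e=[7,2,31] → █
    (9,0)@(19, 1): e=[19,-6,27] → ·
    (6,1)@(13, 3): e=[9,14,17] → █
    (7,1)@(15, 3): e=[21,6,13] → █
    (8,1)@(17, 3): e=[33,-2,9] → ·
    (4,2)@(9, 5): e=[11,26,3] → █
    (5,2)@(11, 5): e=[23,18,-1] → ·
    (6,2)@(13, 5): e=[35,10,-5] → ·
    (7,2)@(15, 5): e=[47,2,-9] → ·
    (4,3)@(9, 7): e=[37,22,-19] → ·
  covered (4 px):
    · · · · · · · · █ · · ·
    · · · · · · █ █ · · · ·
    · · · · █ · · · · · · ·
    · · · · · · · · · · · ·
    · · · · · · · · · · · ·
T2:
  2·area = 128
  edge (2, 8)→(18, 0): d=(16,-8) top-left  bias=+0
  edge (18, 0)→(22, 6): d=(4,6) right/bottom  bias=-1
  edge (22, 6)→(2, 8): d=(-20,2) right/bottom  bias=-1
    (8,0)@(17, 1): e=[8,10,110] → █
    (9,0)@(19, 1): e=[24,-2,106] → ·
    (6,1)@(13, 3): e=[8,42,78] → █
    (7,1)@(15, 3): e=[24,30,74] → █
    (9,1)@(19, 3): e=[56,6,66] → █
    (10,1)@(21, 3): e=[72,-6,62] → ·
    (4,2)@(9, 5): e=[8,74,46] → █
    (5,2)@(11, 5): e=[24,62,42] → █
    (10,2)@(21, 5): e=[104,2,22] → █
    (11,2)@(23, 5): e=[120,-10,18] → ·
    (2,3)@(5, 7): e=[8,106,14] → █
    (3,3)@(7, 7): e=[24,94,10] → █
  covered (16 px):
    · · · · · · · · █ · · ·
    · · · · · · █ █ █ █ · ·
    · · · · █ █ █ █ █ █ █ ·
    · · █ █ █ █ · · · · · ·
    · · · · · · · · · · · ·
T3:
  2·area = 8
  edge (12, 2)→(16, 2): d=(4,0) top-left  bias=+0
  edge (16, 2)→(4, 4): d=(-12,2) right/bottom  bias=-1
  edge (4, 4)→(12, 2): d=(8,-2) top-left  bias=+0
    (4,1)@(9, 3): e=[4,2,2] → █
    (5,1)@(11, 3): e=[4,-2,6] → ·
    (4,2)@(9, 5): e=[12,-22,18] → ·
  covered (1 px):
    · · · · · · · · · · · ·
    · · · · █ · · · · · · ·
    · · · · · · · · · · · ·
    · · · · · · · · · · · ·
    · · · · · · · · · · · ·

Result: [[8,0],[6,1],[7,1],[8,1],[9,1],[4,2],[5,2],[6,2],[7,2],[8,2],[9,2],[10,2],[2,3],[3,3],[4,3],[5,3]]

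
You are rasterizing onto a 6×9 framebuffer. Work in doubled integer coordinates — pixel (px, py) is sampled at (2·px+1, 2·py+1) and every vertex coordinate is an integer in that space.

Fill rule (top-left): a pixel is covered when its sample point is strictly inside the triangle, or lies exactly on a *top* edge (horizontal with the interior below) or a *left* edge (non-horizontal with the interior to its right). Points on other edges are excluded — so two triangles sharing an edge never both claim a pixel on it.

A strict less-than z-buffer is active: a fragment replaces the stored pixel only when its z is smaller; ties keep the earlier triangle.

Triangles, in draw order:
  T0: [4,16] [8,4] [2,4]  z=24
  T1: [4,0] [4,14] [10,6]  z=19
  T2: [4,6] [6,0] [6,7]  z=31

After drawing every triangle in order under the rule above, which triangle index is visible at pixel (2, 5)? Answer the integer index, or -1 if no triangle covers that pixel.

T0:
  2·area = 72  (B↔C swapped to make it positive)
  edge (4, 16)→(2, 4): d=(-2,-12) top-left  bias=+0
  edge (2, 4)→(8, 4): d=(6,0) top-left  bias=+0
  edge (8, 4)→(4, 16): d=(-4,12) right/bottom  bias=-1
    (4,0)@(9, 1): e=[90,-18,0] → .  [on edge]
    (1,2)@(3, 5): e=[10,6,56] → X
    (2,2)@(5, 5): e=[34,6,32] → X
    (3,2)@(7, 5): e=[58,6,8] → X
    (4,2)@(9, 5): e=[82,6,-16] → .
    (1,3)@(3, 7): e=[6,18,48] → X
    (3,3)@(7, 7): e=[54,18,0] → .  [on edge]
    (1,4)@(3, 9): e=[2,30,40] → X
    (3,4)@(7, 9): e=[50,30,-8] → .
    (1,5)@(3, 11): e=[-2,42,32] → .
    (2,5)@(5, 11): e=[22,42,8] → X
    (3,5)@(7, 11): e=[46,42,-16] → .
    (2,6)@(5, 13): e=[18,54,0] → .  [on edge]
  covered (8 px):
    . . . . . .
    . . . . . .
    . X X X . .
    . X X . . .
    . X X . . .
    . . X . . .
    . . . . . .
    . . . . . .
    . . . . . .
T1:
  2·area = 84  (B↔C swapped to make it positive)
  edge (4, 0)→(10, 6): d=(6,6) right/bottom  bias=-1
  edge (10, 6)→(4, 14): d=(-6,8) right/bottom  bias=-1
  edge (4, 14)→(4, 0): d=(0,-14) top-left  bias=+0
    (2,0)@(5, 1): e=[0,70,14] → .  [on edge]
    (2,1)@(5, 3): e=[12,58,14] → X
    (3,1)@(7, 3): e=[0,42,42] → .  [on edge]
    (2,2)@(5, 5): e=[24,46,14] → X
    (3,2)@(7, 5): e=[12,30,42] → X
    (4,2)@(9, 5): e=[0,14,70] → .  [on edge]
    (2,3)@(5, 7): e=[36,34,14] → X
    (4,3)@(9, 7): e=[12,2,70] → X
    (5,3)@(11, 7): e=[0,-14,98] → .  [on edge]
    (2,4)@(5, 9): e=[48,22,14] → X
    (4,4)@(9, 9): e=[24,-10,70] → .
    (2,5)@(5, 11): e=[60,10,14] → X
  covered (9 px):
    . . . . . .
    . . X . . .
    . . X X . .
    . . X X X .
    . . X X . .
    . . X . . .
    . . . . . .
    . . . . . .
    . . . . . .
T2:
  2·area = 14
  edge (4, 6)→(6, 0): d=(2,-6) top-left  bias=+0
  edge (6, 0)→(6, 7): d=(0,7) right/bottom  bias=-1
  edge (6, 7)→(4, 6): d=(-2,-1) top-left  bias=+0
    (2,1)@(5, 3): e=[0,7,7] → X  [on edge]
    (3,1)@(7, 3): e=[12,-7,9] → .
    (2,2)@(5, 5): e=[4,7,3] → X
    (3,2)@(7, 5): e=[16,-7,5] → .
    (2,3)@(5, 7): e=[8,7,-1] → .
    (1,4)@(3, 9): e=[0,21,-7] → .  [on edge]
    (0,7)@(1, 15): e=[0,35,-21] → .  [on edge]
  covered (2 px):
    . . . . . .
    . . X . . .
    . . X . . .
    . . . . . .
    . . . . . .
    . . . . . .
    . . . . . .
    . . . . . .
    . . . . . .

Z-buffer (winner per pixel, '.' = empty):
  . . . . . .
  . . 1 . . .
  . 0 1 1 . .
  . 0 1 1 1 .
  . 0 1 1 . .
  . . 1 . . .
  . . . . . .
  . . . . . .
  . . . . . .

Final: 1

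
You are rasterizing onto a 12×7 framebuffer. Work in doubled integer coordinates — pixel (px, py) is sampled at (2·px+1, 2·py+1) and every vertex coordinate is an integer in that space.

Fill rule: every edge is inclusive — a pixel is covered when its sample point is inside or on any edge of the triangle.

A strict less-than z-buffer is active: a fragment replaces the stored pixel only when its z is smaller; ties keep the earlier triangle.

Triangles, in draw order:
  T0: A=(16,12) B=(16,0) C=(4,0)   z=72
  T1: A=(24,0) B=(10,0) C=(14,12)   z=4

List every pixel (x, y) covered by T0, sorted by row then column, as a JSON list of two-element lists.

T0:
  2·area = 144  (B↔C swapped to make it positive)
  edge (16, 12)→(4, 0): d=(-12,-12) inclusive
  edge (4, 0)→(16, 0): d=(12,0) inclusive
  edge (16, 0)→(16, 12): d=(0,12) inclusive
    (2,0)@(5, 1): e=[0,12,132] → X  [on edge]
    (3,0)@(7, 1): e=[24,12,108] → X
    (4,0)@(9, 1): e=[48,12,84] → X
    (5,0)@(11, 1): e=[72,12,60] → X
    (6,0)@(13, 1): e=[96,12,36] → X
    (7,0)@(15, 1): e=[120,12,12] → X
    (8,0)@(17, 1): e=[144,12,-12] → .
    (2,1)@(5, 3): e=[-24,36,132] → .
    (3,1)@(7, 3): e=[0,36,108] → X  [on edge]
    (8,1)@(17, 3): e=[120,36,-12] → .
    (3,2)@(7, 5): e=[-24,60,108] → .
    (4,2)@(9, 5): e=[0,60,84] → X  [on edge]
    (5,3)@(11, 7): e=[0,84,60] → X  [on edge]
    (6,4)@(13, 9): e=[0,108,36] → X  [on edge]
    (7,5)@(15, 11): e=[0,132,12] → X  [on edge]
    (8,6)@(17, 13): e=[0,156,-12] → .  [on edge]
  covered (21 px):
    . . X X X X X X . . . .
    . . . X X X X X . . . .
    . . . . X X X X . . . .
    . . . . . X X X . . . .
    . . . . . . X X . . . .
    . . . . . . . X . . . .
    . . . . . . . . . . . .
T1:
  2·area = 168  (B↔C swapped to make it positive)
  edge (24, 0)→(14, 12): d=(-10,12) inclusive
  edge (14, 12)→(10, 0): d=(-4,-12) inclusive
  edge (10, 0)→(24, 0): d=(14,0) inclusive
    (5,0)@(11, 1): e=[146,8,14] → X
    (6,0)@(13, 1): e=[122,32,14] → X
    (7,0)@(15, 1): e=[98,56,14] → X
    (8,0)@(17, 1): e=[74,80,14] → X
    (9,0)@(19, 1): e=[50,104,14] → X
    (10,0)@(21, 1): e=[26,128,14] → X
    (11,0)@(23, 1): e=[2,152,14] → X
    (5,1)@(11, 3): e=[126,0,42] → X  [on edge]
    (11,1)@(23, 3): e=[-18,144,42] → .
    (5,2)@(11, 5): e=[106,-8,70] → .
    (6,2)@(13, 5): e=[82,16,70] → X
    (10,2)@(21, 5): e=[-14,112,70] → .
    (6,4)@(13, 9): e=[42,0,126] → X  [on edge]
  covered (22 px):
    . . . . . X X X X X X X
    . . . . . X X X X X X .
    . . . . . . X X X X . .
    . . . . . . X X X . . .
    . . . . . . X X . . . .
    . . . . . . . . . . . .
    . . . . . . . . . . . .

Result: [[2,0],[3,0],[4,0],[5,0],[6,0],[7,0],[3,1],[4,1],[5,1],[6,1],[7,1],[4,2],[5,2],[6,2],[7,2],[5,3],[6,3],[7,3],[6,4],[7,4],[7,5]]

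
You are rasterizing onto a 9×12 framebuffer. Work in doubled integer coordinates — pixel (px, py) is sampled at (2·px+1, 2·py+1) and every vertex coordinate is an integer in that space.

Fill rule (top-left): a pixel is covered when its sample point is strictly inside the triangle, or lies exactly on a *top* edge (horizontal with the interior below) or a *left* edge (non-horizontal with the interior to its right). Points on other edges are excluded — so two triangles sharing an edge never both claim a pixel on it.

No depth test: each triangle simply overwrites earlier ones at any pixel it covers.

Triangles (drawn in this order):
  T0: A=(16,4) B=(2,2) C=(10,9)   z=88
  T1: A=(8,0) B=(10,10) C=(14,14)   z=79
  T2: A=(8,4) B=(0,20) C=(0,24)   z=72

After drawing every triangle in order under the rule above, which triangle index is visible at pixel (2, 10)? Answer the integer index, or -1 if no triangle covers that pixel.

T0:
  2·area = 82  (B↔C swapped to make it positive)
  edge (16, 4)→(10, 9): d=(-6,5) right/bottom  bias=-1
  edge (10, 9)→(2, 2): d=(-8,-7) top-left  bias=+0
  edge (2, 2)→(16, 4): d=(14,2) right/bottom  bias=-1
    (2,1)@(5, 3): e=[61,13,8] → #
    (3,1)@(7, 3): e=[51,27,4] → #
    (4,1)@(9, 3): e=[41,41,0] → ·  [on edge]
    (2,2)@(5, 5): e=[49,-3,36] → ·
    (3,2)@(7, 5): e=[39,11,32] → #
    (4,2)@(9, 5): e=[29,25,28] → #
    (5,2)@(11, 5): e=[19,39,24] → #
    (6,2)@(13, 5): e=[9,53,20] → #
    (7,2)@(15, 5): e=[-1,67,16] → ·
    (3,3)@(7, 7): e=[27,-5,60] → ·
    (4,3)@(9, 7): e=[17,9,56] → #
    (6,3)@(13, 7): e=[-3,37,48] → ·
  covered (8 px):
    · · · · · · · · ·
    · · # # · · · · ·
    · · · # # # # · ·
    · · · · # # · · ·
    · · · · · · · · ·
    · · · · · · · · ·
    · · · · · · · · ·
    · · · · · · · · ·
    · · · · · · · · ·
    · · · · · · · · ·
    · · · · · · · · ·
    · · · · · · · · ·
T1:
  2·area = 32  (B↔C swapped to make it positive)
  edge (8, 0)→(14, 14): d=(6,14) right/bottom  bias=-1
  edge (14, 14)→(10, 10): d=(-4,-4) top-left  bias=+0
  edge (10, 10)→(8, 0): d=(-2,-10) top-left  bias=+0
    (0,0)@(1, 1): e=[104,0,-72] → ·  [on edge]
    (1,1)@(3, 3): e=[88,0,-56] → ·  [on edge]
    (4,1)@(9, 3): e=[4,24,4] → #
    (5,1)@(11, 3): e=[-24,32,24] → ·
    (2,2)@(5, 5): e=[72,0,-40] → ·  [on edge]
    (4,2)@(9, 5): e=[16,16,0] → #  [on edge]
    (5,2)@(11, 5): e=[-12,24,20] → ·
    (3,3)@(7, 7): e=[56,0,-24] → ·  [on edge]
    (4,3)@(9, 7): e=[28,8,-4] → ·
    (5,3)@(11, 7): e=[0,16,16] → ·  [on edge]
    (4,4)@(9, 9): e=[40,0,-8] → ·  [on edge]
    (5,4)@(11, 9): e=[12,8,12] → #
    (5,5)@(11, 11): e=[24,0,8] → #  [on edge]
    (6,6)@(13, 13): e=[8,0,24] → #  [on edge]
    (5,7)@(11, 15): e=[48,-16,0] → ·  [on edge]
    (7,7)@(15, 15): e=[-8,0,40] → ·  [on edge]
    (8,8)@(17, 17): e=[-24,0,56] → ·  [on edge]
    (8,10)@(17, 21): e=[0,-16,48] → ·  [on edge]
  covered (5 px):
    · · · · · · · · ·
    · · · · # · · · ·
    · · · · # · · · ·
    · · · · · · · · ·
    · · · · · # · · ·
    · · · · · # · · ·
    · · · · · · # · ·
    · · · · · · · · ·
    · · · · · · · · ·
    · · · · · · · · ·
    · · · · · · · · ·
    · · · · · · · · ·
T2:
  2·area = 32  (B↔C swapped to make it positive)
  edge (8, 4)→(0, 24): d=(-8,20) right/bottom  bias=-1
  edge (0, 24)→(0, 20): d=(0,-4) top-left  bias=+0
  edge (0, 20)→(8, 4): d=(8,-16) top-left  bias=+0
    (2,5)@(5, 11): e=[4,20,8] → #
    (3,5)@(7, 11): e=[-36,28,40] → ·
    (2,6)@(5, 13): e=[-12,20,24] → ·
    (1,7)@(3, 15): e=[12,12,8] → #
    (2,7)@(5, 15): e=[-28,20,40] → ·
    (1,8)@(3, 17): e=[-4,12,24] → ·
    (0,9)@(1, 19): e=[20,4,8] → #
    (1,9)@(3, 19): e=[-20,12,40] → ·
    (0,10)@(1, 21): e=[4,4,24] → #
    (1,10)@(3, 21): e=[-36,12,56] → ·
    (0,11)@(1, 23): e=[-12,4,40] → ·
  covered (4 px):
    · · · · · · · · ·
    · · · · · · · · ·
    · · · · · · · · ·
    · · · · · · · · ·
    · · · · · · · · ·
    · · # · · · · · ·
    · · · · · · · · ·
    · # · · · · · · ·
    · · · · · · · · ·
    # · · · · · · · ·
    # · · · · · · · ·
    · · · · · · · · ·

Z-buffer (winner per pixel, '.' = empty):
  . . . . . . . . .
  . . 0 0 1 . . . .
  . . . 0 1 0 0 . .
  . . . . 0 0 . . .
  . . . . . 1 . . .
  . . 2 . . 1 . . .
  . . . . . . 1 . .
  . 2 . . . . . . .
  . . . . . . . . .
  2 . . . . . . . .
  2 . . . . . . . .
  . . . . . . . . .

Answer: -1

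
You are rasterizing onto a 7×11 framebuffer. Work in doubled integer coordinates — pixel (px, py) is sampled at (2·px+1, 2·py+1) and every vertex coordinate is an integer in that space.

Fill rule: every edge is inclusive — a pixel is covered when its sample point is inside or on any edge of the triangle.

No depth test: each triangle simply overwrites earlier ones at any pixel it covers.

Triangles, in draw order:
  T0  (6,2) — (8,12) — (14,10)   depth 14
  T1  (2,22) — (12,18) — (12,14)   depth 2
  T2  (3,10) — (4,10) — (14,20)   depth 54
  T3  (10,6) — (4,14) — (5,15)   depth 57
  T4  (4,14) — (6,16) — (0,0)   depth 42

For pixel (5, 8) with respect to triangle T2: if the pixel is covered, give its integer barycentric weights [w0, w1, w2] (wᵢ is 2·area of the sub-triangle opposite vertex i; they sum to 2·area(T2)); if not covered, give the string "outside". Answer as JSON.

T0:
  2·area = 64  (B↔C swapped to make it positive)
  edge (6, 2)→(14, 10): d=(8,8) inclusive
  edge (14, 10)→(8, 12): d=(-6,2) inclusive
  edge (8, 12)→(6, 2): d=(-2,-10) inclusive
    (2,0)@(5, 1): e=[0,72,-8] → ·  [on edge]
    (3,1)@(7, 3): e=[0,56,8] → #  [on edge]
    (4,1)@(9, 3): e=[-16,52,28] → ·
    (3,2)@(7, 5): e=[16,44,4] → #
    (4,2)@(9, 5): e=[0,40,24] → #  [on edge]
    (5,2)@(11, 5): e=[-16,36,44] → ·
    (3,3)@(7, 7): e=[32,32,0] → #  [on edge]
    (5,3)@(11, 7): e=[0,24,40] → #  [on edge]
    (6,3)@(13, 7): e=[-16,20,60] → ·
    (3,4)@(7, 9): e=[48,20,-4] → ·
    (4,4)@(9, 9): e=[32,16,16] → #
    (6,4)@(13, 9): e=[0,8,56] → #  [on edge]
    (5,5)@(11, 11): e=[32,0,32] → #  [on edge]
    (2,6)@(5, 13): e=[96,0,-32] → ·  [on edge]
    (4,8)@(9, 17): e=[96,-32,0] → ·  [on edge]
  covered (11 px):
    · · · · · · ·
    · · · # · · ·
    · · · # # · ·
    · · · # # # ·
    · · · · # # #
    · · · · # # ·
    · · · · · · ·
    · · · · · · ·
    · · · · · · ·
    · · · · · · ·
    · · · · · · ·
T1:
  2·area = 40  (B↔C swapped to make it positive)
  edge (2, 22)→(12, 14): d=(10,-8) inclusive
  edge (12, 14)→(12, 18): d=(0,4) inclusive
  edge (12, 18)→(2, 22): d=(-10,4) inclusive
    (5,7)@(11, 15): e=[2,4,34] → #
    (6,7)@(13, 15): e=[18,-4,26] → ·
    (4,8)@(9, 17): e=[6,12,22] → #
    (6,8)@(13, 17): e=[38,-4,6] → ·
    (3,9)@(7, 19): e=[10,20,10] → #
    (5,9)@(11, 19): e=[42,4,-6] → ·
    (3,10)@(7, 21): e=[30,20,-10] → ·
    (4,10)@(9, 21): e=[46,12,-18] → ·
  covered (5 px):
    · · · · · · ·
    · · · · · · ·
    · · · · · · ·
    · · · · · · ·
    · · · · · · ·
    · · · · · · ·
    · · · · · · ·
    · · · · · # ·
    · · · · # # ·
    · · · # # · ·
    · · · · · · ·
T2:
  2·area = 10
  edge (3, 10)→(4, 10): d=(1,0) inclusive
  edge (4, 10)→(14, 20): d=(10,10) inclusive
  edge (14, 20)→(3, 10): d=(-11,-10) inclusive
    (0,3)@(1, 7): e=[-3,0,13] → ·  [on edge]
    (1,4)@(3, 9): e=[-1,0,11] → ·  [on edge]
    (2,5)@(5, 11): e=[1,0,9] → #  [on edge]
    (3,5)@(7, 11): e=[1,-20,29] → ·
    (2,6)@(5, 13): e=[3,20,-13] → ·
    (3,6)@(7, 13): e=[3,0,7] → #  [on edge]
    (4,6)@(9, 13): e=[3,-20,27] → ·
    (3,7)@(7, 15): e=[5,20,-15] → ·
    (4,7)@(9, 15): e=[5,0,5] → #  [on edge]
    (5,7)@(11, 15): e=[5,-20,25] → ·
    (4,8)@(9, 17): e=[7,20,-17] → ·
    (5,8)@(11, 17): e=[7,0,3] → #  [on edge]
    (6,9)@(13, 19): e=[9,0,1] → #  [on edge]
  covered (5 px):
    · · · · · · ·
    · · · · · · ·
    · · · · · · ·
    · · · · · · ·
    · · · · · · ·
    · · # · · · ·
    · · · # · · ·
    · · · · # · ·
    · · · · · # ·
    · · · · · · #
    · · · · · · ·
T3:
  2·area = 14  (B↔C swapped to make it positive)
  edge (10, 6)→(5, 15): d=(-5,9) inclusive
  edge (5, 15)→(4, 14): d=(-1,-1) inclusive
  edge (4, 14)→(10, 6): d=(6,-8) inclusive
    (0,5)@(1, 11): e=[56,0,-42] → ·  [on edge]
    (3,5)@(7, 11): e=[2,6,6] → #
    (4,5)@(9, 11): e=[-16,8,22] → ·
    (1,6)@(3, 13): e=[28,0,-14] → ·  [on edge]
    (2,6)@(5, 13): e=[10,2,2] → #
    (3,6)@(7, 13): e=[-8,4,18] → ·
    (2,7)@(5, 15): e=[0,0,14] → #  [on edge]
    (3,7)@(7, 15): e=[-18,2,30] → ·
    (2,8)@(5, 17): e=[-10,-2,26] → ·
    (3,8)@(7, 17): e=[-28,0,42] → ·  [on edge]
    (4,9)@(9, 19): e=[-56,0,70] → ·  [on edge]
    (5,10)@(11, 21): e=[-84,0,98] → ·  [on edge]
  covered (3 px):
    · · · · · · ·
    · · · · · · ·
    · · · · · · ·
    · · · · · · ·
    · · · · · · ·
    · · · # · · ·
    · · # · · · ·
    · · # · · · ·
    · · · · · · ·
    · · · · · · ·
    · · · · · · ·
T4:
  2·area = 20  (B↔C swapped to make it positive)
  edge (4, 14)→(0, 0): d=(-4,-14) inclusive
  edge (0, 0)→(6, 16): d=(6,16) inclusive
  edge (6, 16)→(4, 14): d=(-2,-2) inclusive
    (0,1)@(1, 3): e=[2,2,16] → #
    (1,1)@(3, 3): e=[30,-30,20] → ·
    (0,2)@(1, 5): e=[-6,14,12] → ·
    (1,4)@(3, 9): e=[6,6,8] → #
    (2,4)@(5, 9): e=[34,-26,12] → ·
    (0,5)@(1, 11): e=[-30,50,0] → ·  [on edge]
    (1,5)@(3, 11): e=[-2,18,4] → ·
    (1,6)@(3, 13): e=[-10,30,0] → ·  [on edge]
    (2,7)@(5, 15): e=[10,10,0] → #  [on edge]
    (3,7)@(7, 15): e=[38,-22,4] → ·
    (2,8)@(5, 17): e=[2,22,-4] → ·
    (3,8)@(7, 17): e=[30,-10,0] → ·  [on edge]
    (4,9)@(9, 19): e=[50,-30,0] → ·  [on edge]
    (5,10)@(11, 21): e=[70,-50,0] → ·  [on edge]
  covered (3 px):
    · · · · · · ·
    # · · · · · ·
    · · · · · · ·
    · · · · · · ·
    · # · · · · ·
    · · · · · · ·
    · · · · · · ·
    · · # · · · ·
    · · · · · · ·
    · · · · · · ·
    · · · · · · ·

Final: [0,3,7]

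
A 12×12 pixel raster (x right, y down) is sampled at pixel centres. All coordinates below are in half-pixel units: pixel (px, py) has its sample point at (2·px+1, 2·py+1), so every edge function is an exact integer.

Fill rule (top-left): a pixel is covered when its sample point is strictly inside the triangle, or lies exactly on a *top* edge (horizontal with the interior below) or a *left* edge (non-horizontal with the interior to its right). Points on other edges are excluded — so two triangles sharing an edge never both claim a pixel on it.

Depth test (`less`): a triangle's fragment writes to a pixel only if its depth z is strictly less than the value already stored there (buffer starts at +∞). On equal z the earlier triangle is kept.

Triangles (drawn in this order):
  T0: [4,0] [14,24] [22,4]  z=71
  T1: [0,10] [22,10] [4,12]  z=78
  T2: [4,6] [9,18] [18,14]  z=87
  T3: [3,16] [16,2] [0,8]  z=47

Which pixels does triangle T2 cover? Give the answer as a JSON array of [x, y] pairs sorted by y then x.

T0:
  2·area = 392  (B↔C swapped to make it positive)
  edge (4, 0)→(22, 4): d=(18,4) right/bottom  bias=-1
  edge (22, 4)→(14, 24): d=(-8,20) right/bottom  bias=-1
  edge (14, 24)→(4, 0): d=(-10,-24) top-left  bias=+0
    (2,0)@(5, 1): e=[14,364,14] → █
    (3,0)@(7, 1): e=[6,324,62] → █
    (4,0)@(9, 1): e=[-2,284,110] → ·
    (2,1)@(5, 3): e=[50,348,-6] → ·
    (3,1)@(7, 3): e=[42,308,42] → █
    (4,1)@(9, 3): e=[34,268,90] → █
    (5,1)@(11, 3): e=[26,228,138] → █
    (6,1)@(13, 3): e=[18,188,186] → █
    (7,1)@(15, 3): e=[10,148,234] → █
    (8,1)@(17, 3): e=[2,108,282] → █
    (9,1)@(19, 3): e=[-6,68,330] → ·
    (3,2)@(7, 5): e=[78,292,22] → █
  covered (49 px):
    · · █ █ · · · · · · · ·
    · · · █ █ █ █ █ █ · · ·
    · · · █ █ █ █ █ █ █ █ ·
    · · · █ █ █ █ █ █ █ · ·
    · · · · █ █ █ █ █ █ · ·
    · · · · █ █ █ █ █ █ · ·
    · · · · · █ █ █ █ · · ·
    · · · · · █ █ █ █ · · ·
    · · · · · · █ █ · · · ·
    · · · · · · █ █ · · · ·
    · · · · · · █ █ · · · ·
    · · · · · · · · · · · ·
T1:
  2·area = 44
  edge (0, 10)→(22, 10): d=(22,0) top-left  bias=+0
  edge (22, 10)→(4, 12): d=(-18,2) right/bottom  bias=-1
  edge (4, 12)→(0, 10): d=(-4,-2) top-left  bias=+0
    (1,5)@(3, 11): e=[22,20,2] → █
    (2,5)@(5, 11): e=[22,16,6] → █
    (3,5)@(7, 11): e=[22,12,10] → █
    (4,5)@(9, 11): e=[22,8,14] → █
    (5,5)@(11, 11): e=[22,4,18] → █
    (6,5)@(13, 11): e=[22,0,22] → ·  [on edge]
    (1,6)@(3, 13): e=[66,-16,-6] → ·
    (2,6)@(5, 13): e=[66,-20,-2] → ·
    (3,6)@(7, 13): e=[66,-24,2] → ·
    (4,6)@(9, 13): e=[66,-28,6] → ·
    (5,6)@(11, 13): e=[66,-32,10] → ·
  covered (5 px):
    · · · · · · · · · · · ·
    · · · · · · · · · · · ·
    · · · · · · · · · · · ·
    · · · · · · · · · · · ·
    · · · · · · · · · · · ·
    · █ █ █ █ █ · · · · · ·
    · · · · · · · · · · · ·
    · · · · · · · · · · · ·
    · · · · · · · · · · · ·
    · · · · · · · · · · · ·
    · · · · · · · · · · · ·
    · · · · · · · · · · · ·
T2:
  2·area = 128  (B↔C swapped to make it positive)
  edge (4, 6)→(18, 14): d=(14,8) right/bottom  bias=-1
  edge (18, 14)→(9, 18): d=(-9,4) right/bottom  bias=-1
  edge (9, 18)→(4, 6): d=(-5,-12) top-left  bias=+0
    (2,3)@(5, 7): e=[6,115,7] → █
    (3,3)@(7, 7): e=[-10,107,31] → ·
    (2,4)@(5, 9): e=[34,97,-3] → ·
    (3,4)@(7, 9): e=[18,89,21] → █
    (4,4)@(9, 9): e=[2,81,45] → █
    (5,4)@(11, 9): e=[-14,73,69] → ·
    (3,5)@(7, 11): e=[46,71,11] → █
    (5,5)@(11, 11): e=[14,55,59] → █
    (6,5)@(13, 11): e=[-2,47,83] → ·
    (3,6)@(7, 13): e=[74,53,1] → █
    (6,6)@(13, 13): e=[26,29,73] → █
    (7,6)@(15, 13): e=[10,21,97] → █
  covered (17 px):
    · · · · · · · · · · · ·
    · · · · · · · · · · · ·
    · · · · · · · · · · · ·
    · · █ · · · · · · · · ·
    · · · █ █ · · · · · · ·
    · · · █ █ █ · · · · · ·
    · · · █ █ █ █ █ · · · ·
    · · · · █ █ █ █ · · · ·
    · · · · █ █ · · · · · ·
    · · · · · · · · · · · ·
    · · · · · · · · · · · ·
    · · · · · · · · · · · ·
T3:
  2·area = 146  (B↔C swapped to make it positive)
  edge (3, 16)→(0, 8): d=(-3,-8) top-left  bias=+0
  edge (0, 8)→(16, 2): d=(16,-6) top-left  bias=+0
  edge (16, 2)→(3, 16): d=(-13,14) right/bottom  bias=-1
    (7,1)@(15, 3): e=[135,10,1] → █
    (8,1)@(17, 3): e=[151,22,-27] → ·
    (4,2)@(9, 5): e=[81,6,59] → █
    (5,2)@(11, 5): e=[97,18,31] → █
    (6,2)@(13, 5): e=[113,30,3] → █
    (7,2)@(15, 5): e=[129,42,-25] → ·
    (1,3)@(3, 7): e=[27,2,117] → █
    (2,3)@(5, 7): e=[43,14,89] → █
    (3,3)@(7, 7): e=[59,26,61] → █
    (6,3)@(13, 7): e=[107,62,-23] → ·
    (0,4)@(1, 9): e=[5,22,119] → █
    (5,4)@(11, 9): e=[85,82,-21] → ·
  covered (20 px):
    · · · · · · · · · · · ·
    · · · · · · · █ · · · ·
    · · · · █ █ █ · · · · ·
    · █ █ █ █ █ · · · · · ·
    █ █ █ █ █ · · · · · · ·
    · █ █ █ · · · · · · · ·
    · █ █ · · · · · · · · ·
    · █ · · · · · · · · · ·
    · · · · · · · · · · · ·
    · · · · · · · · · · · ·
    · · · · · · · · · · · ·
    · · · · · · · · · · · ·

Result: [[2,3],[3,4],[4,4],[3,5],[4,5],[5,5],[3,6],[4,6],[5,6],[6,6],[7,6],[4,7],[5,7],[6,7],[7,7],[4,8],[5,8]]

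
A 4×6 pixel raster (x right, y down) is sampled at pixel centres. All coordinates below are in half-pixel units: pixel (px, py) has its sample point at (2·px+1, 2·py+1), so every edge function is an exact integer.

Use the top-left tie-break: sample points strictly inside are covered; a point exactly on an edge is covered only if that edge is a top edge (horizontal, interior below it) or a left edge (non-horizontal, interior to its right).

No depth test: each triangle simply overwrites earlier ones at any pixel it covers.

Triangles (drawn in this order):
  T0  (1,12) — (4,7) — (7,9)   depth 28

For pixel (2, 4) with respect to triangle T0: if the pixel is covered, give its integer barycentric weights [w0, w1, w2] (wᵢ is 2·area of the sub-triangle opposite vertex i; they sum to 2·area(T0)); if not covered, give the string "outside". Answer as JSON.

T0:
  2·area = 21
  edge (1, 12)→(4, 7): d=(3,-5) top-left  bias=+0
  edge (4, 7)→(7, 9): d=(3,2) right/bottom  bias=-1
  edge (7, 9)→(1, 12): d=(-6,3) right/bottom  bias=-1
    (0,2)@(1, 5): e=[-21,0,42] → ·  [on edge]
    (1,4)@(3, 9): e=[1,8,12] → █
    (2,4)@(5, 9): e=[11,4,6] → █
    (3,4)@(7, 9): e=[21,0,0] → ·  [on edge]
    (1,5)@(3, 11): e=[7,14,0] → ·  [on edge]
    (2,5)@(5, 11): e=[17,10,-6] → ·
  covered (2 px):
    · · · ·
    · · · ·
    · · · ·
    · · · ·
    · █ █ ·
    · · · ·

Result: [4,6,11]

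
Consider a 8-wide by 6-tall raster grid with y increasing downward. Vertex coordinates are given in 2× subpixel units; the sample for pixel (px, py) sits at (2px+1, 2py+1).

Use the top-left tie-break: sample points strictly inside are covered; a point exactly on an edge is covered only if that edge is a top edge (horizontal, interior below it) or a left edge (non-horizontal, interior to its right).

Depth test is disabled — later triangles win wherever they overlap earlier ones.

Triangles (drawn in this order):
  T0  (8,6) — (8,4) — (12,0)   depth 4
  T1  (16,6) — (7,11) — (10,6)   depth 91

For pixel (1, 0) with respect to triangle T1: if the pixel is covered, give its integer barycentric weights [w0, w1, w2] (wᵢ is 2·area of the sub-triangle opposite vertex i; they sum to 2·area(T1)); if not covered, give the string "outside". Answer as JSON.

T0:
  2·area = 8
  edge (8, 6)→(8, 4): d=(0,-2) top-left  bias=+0
  edge (8, 4)→(12, 0): d=(4,-4) top-left  bias=+0
  edge (12, 0)→(8, 6): d=(-4,6) right/bottom  bias=-1
    (5,0)@(11, 1): e=[6,0,2] → X  [on edge]
    (6,0)@(13, 1): e=[10,8,-10] → .
    (4,1)@(9, 3): e=[2,0,6] → X  [on edge]
    (5,1)@(11, 3): e=[6,8,-6] → .
    (3,2)@(7, 5): e=[-2,0,10] → .  [on edge]
    (4,2)@(9, 5): e=[2,8,-2] → .
    (2,3)@(5, 7): e=[-6,0,14] → .  [on edge]
    (1,4)@(3, 9): e=[-10,0,18] → .  [on edge]
    (0,5)@(1, 11): e=[-14,0,22] → .  [on edge]
  covered (2 px):
    . . . . . X . .
    . . . . X . . .
    . . . . . . . .
    . . . . . . . .
    . . . . . . . .
    . . . . . . . .
T1:
  2·area = 30
  edge (16, 6)→(7, 11): d=(-9,5) right/bottom  bias=-1
  edge (7, 11)→(10, 6): d=(3,-5) top-left  bias=+0
  edge (10, 6)→(16, 6): d=(6,0) top-left  bias=+0
    (6,0)@(13, 1): e=[60,0,-30] → .  [on edge]
    (5,3)@(11, 7): e=[16,8,6] → X
    (6,3)@(13, 7): e=[6,18,6] → X
    (7,3)@(15, 7): e=[-4,28,6] → .
    (4,4)@(9, 9): e=[8,4,18] → X
    (5,4)@(11, 9): e=[-2,14,18] → .
    (6,4)@(13, 9): e=[-12,24,18] → .
    (3,5)@(7, 11): e=[0,0,30] → .  [on edge]
    (4,5)@(9, 11): e=[-10,10,30] → .
  covered (3 px):
    . . . . . . . .
    . . . . . . . .
    . . . . . . . .
    . . . . . X X .
    . . . . X . . .
    . . . . . . . .

Final: "outside"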